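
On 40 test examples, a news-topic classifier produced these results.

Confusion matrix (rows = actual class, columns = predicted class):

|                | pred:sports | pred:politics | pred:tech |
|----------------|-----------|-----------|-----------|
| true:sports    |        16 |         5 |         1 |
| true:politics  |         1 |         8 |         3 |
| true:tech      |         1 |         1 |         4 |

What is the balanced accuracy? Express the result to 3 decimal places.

0.687

Balanced accuracy = mean of per-class recall.
  sports: recall = 16/22 = 0.7273
  politics: recall = 8/12 = 0.6667
  tech: recall = 4/6 = 0.6667
Mean = (0.7273 + 0.6667 + 0.6667) / 3 = 0.687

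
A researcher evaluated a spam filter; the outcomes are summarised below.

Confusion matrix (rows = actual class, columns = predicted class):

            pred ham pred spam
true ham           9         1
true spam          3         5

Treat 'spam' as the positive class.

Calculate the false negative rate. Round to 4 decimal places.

FNR = FN/(FN+TP) = 3/(3+5) = 0.3750

0.3750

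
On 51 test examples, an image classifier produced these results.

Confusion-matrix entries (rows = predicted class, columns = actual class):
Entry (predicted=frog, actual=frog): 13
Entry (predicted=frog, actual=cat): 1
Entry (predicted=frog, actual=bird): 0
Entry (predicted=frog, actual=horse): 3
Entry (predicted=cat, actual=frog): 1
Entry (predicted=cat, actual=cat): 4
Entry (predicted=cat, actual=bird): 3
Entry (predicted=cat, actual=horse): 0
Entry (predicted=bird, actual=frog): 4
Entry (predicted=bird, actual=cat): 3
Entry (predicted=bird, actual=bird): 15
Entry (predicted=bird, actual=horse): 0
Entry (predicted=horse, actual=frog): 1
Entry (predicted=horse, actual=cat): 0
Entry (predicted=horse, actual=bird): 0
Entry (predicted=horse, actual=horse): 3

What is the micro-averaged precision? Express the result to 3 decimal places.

0.686

Micro-averaging pools counts across classes: ΣTP=35, ΣFP=16, ΣFN=16.
Micro-precision = TP/(TP+FP) on pooled counts = 0.686 (equals overall accuracy in single-label multiclass).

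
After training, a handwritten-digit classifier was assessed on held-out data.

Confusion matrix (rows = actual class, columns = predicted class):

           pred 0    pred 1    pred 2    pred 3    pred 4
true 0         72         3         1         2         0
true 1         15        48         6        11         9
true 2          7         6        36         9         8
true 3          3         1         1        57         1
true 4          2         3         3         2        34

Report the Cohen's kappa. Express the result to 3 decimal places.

0.656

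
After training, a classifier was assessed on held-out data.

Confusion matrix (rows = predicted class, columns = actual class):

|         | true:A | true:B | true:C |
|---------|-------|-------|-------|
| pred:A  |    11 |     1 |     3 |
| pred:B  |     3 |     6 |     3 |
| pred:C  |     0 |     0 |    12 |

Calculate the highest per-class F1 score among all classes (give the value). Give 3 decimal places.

0.800

Per-class F1 score (2·TP/(2·TP+FP+FN)):
  A: TP=11, FP=1+3=4, FN=3+0=3 → 22/29 = 0.7586
  B: TP=6, FP=3+3=6, FN=1+0=1 → 12/19 = 0.6316
  C: TP=12, FP=0+0=0, FN=3+3=6 → 24/30 = 0.8000
Highest is class 'C' with F1 score = 0.800.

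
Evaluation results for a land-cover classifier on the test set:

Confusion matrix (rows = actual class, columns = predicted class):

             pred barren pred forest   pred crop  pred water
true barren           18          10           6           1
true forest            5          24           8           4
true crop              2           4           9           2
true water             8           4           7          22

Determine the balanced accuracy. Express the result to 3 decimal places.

Balanced accuracy = mean of per-class recall.
  barren: recall = 18/35 = 0.5143
  forest: recall = 24/41 = 0.5854
  crop: recall = 9/17 = 0.5294
  water: recall = 22/41 = 0.5366
Mean = (0.5143 + 0.5854 + 0.5294 + 0.5366) / 4 = 0.541

0.541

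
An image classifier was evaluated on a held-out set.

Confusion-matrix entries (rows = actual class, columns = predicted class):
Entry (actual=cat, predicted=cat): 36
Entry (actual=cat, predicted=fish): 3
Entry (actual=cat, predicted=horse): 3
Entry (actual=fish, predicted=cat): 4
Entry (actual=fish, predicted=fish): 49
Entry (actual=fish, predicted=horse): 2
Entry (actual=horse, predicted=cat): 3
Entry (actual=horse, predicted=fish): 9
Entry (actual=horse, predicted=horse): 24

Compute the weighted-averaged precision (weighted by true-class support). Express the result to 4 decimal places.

Per-class precision (TP/(TP+FP)):
  cat: TP=36, FP=4+3=7 → 36/43 = 0.83721
  fish: TP=49, FP=3+9=12 → 49/61 = 0.80328
  horse: TP=24, FP=3+2=5 → 24/29 = 0.82759
Weighted-precision = Σ (supportᵢ/N)·precisionᵢ with N=133: (42/133)·0.83721 + (55/133)·0.80328 + (36/133)·0.82759 = 0.8206

0.8206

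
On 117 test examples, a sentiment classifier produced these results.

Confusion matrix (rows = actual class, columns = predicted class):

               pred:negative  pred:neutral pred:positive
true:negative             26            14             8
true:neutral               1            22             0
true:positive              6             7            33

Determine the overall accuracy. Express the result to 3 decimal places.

Accuracy = trace / total = (26+22+33=81) / 117 = 81/117 = 0.692

0.692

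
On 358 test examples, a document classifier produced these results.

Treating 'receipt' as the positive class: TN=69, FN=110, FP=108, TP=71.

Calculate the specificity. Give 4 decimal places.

0.3898

Specificity = TN/(TN+FP) = 69/(69+108) = 0.3898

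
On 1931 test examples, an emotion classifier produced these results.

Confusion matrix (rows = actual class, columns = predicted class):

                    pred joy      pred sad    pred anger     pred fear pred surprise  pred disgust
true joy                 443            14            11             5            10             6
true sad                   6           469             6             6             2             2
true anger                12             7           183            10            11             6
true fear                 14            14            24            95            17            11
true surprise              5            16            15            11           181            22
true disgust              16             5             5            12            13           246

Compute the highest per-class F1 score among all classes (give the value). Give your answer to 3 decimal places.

0.923

Per-class F1 score (2·TP/(2·TP+FP+FN)):
  joy: TP=443, FP=6+12+14+5+16=53, FN=14+11+5+10+6=46 → 886/985 = 0.8995
  sad: TP=469, FP=14+7+14+16+5=56, FN=6+6+6+2+2=22 → 938/1016 = 0.9232
  anger: TP=183, FP=11+6+24+15+5=61, FN=12+7+10+11+6=46 → 366/473 = 0.7738
  fear: TP=95, FP=5+6+10+11+12=44, FN=14+14+24+17+11=80 → 190/314 = 0.6051
  surprise: TP=181, FP=10+2+11+17+13=53, FN=5+16+15+11+22=69 → 362/484 = 0.7479
  disgust: TP=246, FP=6+2+6+11+22=47, FN=16+5+5+12+13=51 → 492/590 = 0.8339
Highest is class 'sad' with F1 score = 0.923.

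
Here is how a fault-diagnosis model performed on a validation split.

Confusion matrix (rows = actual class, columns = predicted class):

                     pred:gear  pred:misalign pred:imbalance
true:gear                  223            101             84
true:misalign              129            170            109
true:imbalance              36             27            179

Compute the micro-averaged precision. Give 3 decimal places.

Micro-averaging pools counts across classes: ΣTP=572, ΣFP=486, ΣFN=486.
Micro-precision = TP/(TP+FP) on pooled counts = 0.541 (equals overall accuracy in single-label multiclass).

0.541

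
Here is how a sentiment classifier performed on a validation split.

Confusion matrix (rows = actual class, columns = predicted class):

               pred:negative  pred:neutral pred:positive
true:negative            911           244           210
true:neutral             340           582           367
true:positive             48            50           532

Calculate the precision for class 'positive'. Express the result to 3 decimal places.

Take TP from the diagonal, FP from the rest of the 'positive' prediction marginal, FN from the rest of the 'positive' actual marginal.
precision = TP/(TP+FP).
positive: TP=532, FP=210+367=577 → 532/1109 = 0.4797

0.480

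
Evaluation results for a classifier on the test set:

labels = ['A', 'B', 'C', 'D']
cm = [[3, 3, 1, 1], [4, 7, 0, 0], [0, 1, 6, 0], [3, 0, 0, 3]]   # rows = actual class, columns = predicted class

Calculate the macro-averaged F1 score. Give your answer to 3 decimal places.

0.607

Per-class F1 score (2·TP/(2·TP+FP+FN)):
  A: TP=3, FP=4+0+3=7, FN=3+1+1=5 → 6/18 = 0.3333
  B: TP=7, FP=3+1+0=4, FN=4+0+0=4 → 14/22 = 0.6364
  C: TP=6, FP=1+0+0=1, FN=0+1+0=1 → 12/14 = 0.8571
  D: TP=3, FP=1+0+0=1, FN=3+0+0=3 → 6/10 = 0.6000
Macro-F1 score = mean = (0.3333 + 0.6364 + 0.8571 + 0.6000) / 4 = 0.607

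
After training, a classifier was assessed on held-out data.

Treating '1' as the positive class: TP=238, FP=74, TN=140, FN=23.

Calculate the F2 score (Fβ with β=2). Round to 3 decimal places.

0.878

Fβ = (1+β²)·TP / ((1+β²)·TP + β²·FN + FP), with β²=4
= 5·238 / (5·238 + 4·23 + 74) = 0.878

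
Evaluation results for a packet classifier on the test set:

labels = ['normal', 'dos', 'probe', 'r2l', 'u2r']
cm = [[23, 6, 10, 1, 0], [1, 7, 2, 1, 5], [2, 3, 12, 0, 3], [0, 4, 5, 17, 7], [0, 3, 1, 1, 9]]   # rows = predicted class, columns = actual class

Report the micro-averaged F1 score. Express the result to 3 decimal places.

0.553

Micro-averaging pools counts across classes: ΣTP=68, ΣFP=55, ΣFN=55.
Micro-F1 score = 2·TP/(2·TP+FP+FN) on pooled counts = 0.553 (equals overall accuracy in single-label multiclass).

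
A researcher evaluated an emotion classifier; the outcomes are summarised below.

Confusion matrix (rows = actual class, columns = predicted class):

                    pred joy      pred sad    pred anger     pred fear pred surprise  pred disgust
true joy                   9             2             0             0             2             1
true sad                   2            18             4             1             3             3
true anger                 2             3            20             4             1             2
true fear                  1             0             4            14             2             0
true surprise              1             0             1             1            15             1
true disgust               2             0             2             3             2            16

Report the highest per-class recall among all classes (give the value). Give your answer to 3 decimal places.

0.789

Per-class recall (TP/(TP+FN)):
  joy: TP=9, FN=2+0+0+2+1=5 → 9/14 = 0.6429
  sad: TP=18, FN=2+4+1+3+3=13 → 18/31 = 0.5806
  anger: TP=20, FN=2+3+4+1+2=12 → 20/32 = 0.6250
  fear: TP=14, FN=1+0+4+2+0=7 → 14/21 = 0.6667
  surprise: TP=15, FN=1+0+1+1+1=4 → 15/19 = 0.7895
  disgust: TP=16, FN=2+0+2+3+2=9 → 16/25 = 0.6400
Highest is class 'surprise' with recall = 0.789.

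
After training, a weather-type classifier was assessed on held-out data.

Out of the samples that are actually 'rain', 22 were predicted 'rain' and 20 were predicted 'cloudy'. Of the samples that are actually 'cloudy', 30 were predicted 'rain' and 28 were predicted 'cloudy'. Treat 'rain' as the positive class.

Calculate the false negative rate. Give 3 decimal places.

FNR = FN/(FN+TP) = 20/(20+22) = 0.476

0.476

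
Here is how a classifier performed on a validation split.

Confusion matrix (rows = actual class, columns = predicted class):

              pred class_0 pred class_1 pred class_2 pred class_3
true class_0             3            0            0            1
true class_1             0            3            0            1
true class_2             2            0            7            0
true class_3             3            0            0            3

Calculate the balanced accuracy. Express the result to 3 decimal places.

0.694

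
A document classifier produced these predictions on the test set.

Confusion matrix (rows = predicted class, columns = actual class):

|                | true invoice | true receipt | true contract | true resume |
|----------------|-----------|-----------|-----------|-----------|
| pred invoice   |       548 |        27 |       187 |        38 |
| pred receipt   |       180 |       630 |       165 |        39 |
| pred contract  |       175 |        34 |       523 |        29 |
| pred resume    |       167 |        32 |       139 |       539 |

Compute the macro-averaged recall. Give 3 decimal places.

0.684

Per-class recall (TP/(TP+FN)):
  invoice: TP=548, FN=180+175+167=522 → 548/1070 = 0.5121
  receipt: TP=630, FN=27+34+32=93 → 630/723 = 0.8714
  contract: TP=523, FN=187+165+139=491 → 523/1014 = 0.5158
  resume: TP=539, FN=38+39+29=106 → 539/645 = 0.8357
Macro-recall = mean = (0.5121 + 0.8714 + 0.5158 + 0.8357) / 4 = 0.684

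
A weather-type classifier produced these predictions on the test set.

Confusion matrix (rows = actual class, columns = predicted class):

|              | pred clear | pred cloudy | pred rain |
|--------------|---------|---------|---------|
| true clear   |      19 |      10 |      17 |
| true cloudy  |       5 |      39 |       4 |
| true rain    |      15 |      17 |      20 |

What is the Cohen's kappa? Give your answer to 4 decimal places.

0.3019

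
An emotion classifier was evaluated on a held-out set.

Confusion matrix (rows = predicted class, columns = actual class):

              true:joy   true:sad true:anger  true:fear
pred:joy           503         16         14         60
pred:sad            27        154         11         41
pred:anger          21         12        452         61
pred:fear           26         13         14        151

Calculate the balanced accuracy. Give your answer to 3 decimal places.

0.766

Balanced accuracy = mean of per-class recall.
  joy: recall = 503/577 = 0.8718
  sad: recall = 154/195 = 0.7897
  anger: recall = 452/491 = 0.9206
  fear: recall = 151/313 = 0.4824
Mean = (0.8718 + 0.7897 + 0.9206 + 0.4824) / 4 = 0.766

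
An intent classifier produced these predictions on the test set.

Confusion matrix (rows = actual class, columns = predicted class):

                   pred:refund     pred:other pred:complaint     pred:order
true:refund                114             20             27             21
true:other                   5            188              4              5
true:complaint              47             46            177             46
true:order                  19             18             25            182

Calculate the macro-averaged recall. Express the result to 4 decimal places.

Per-class recall (TP/(TP+FN)):
  refund: TP=114, FN=20+27+21=68 → 114/182 = 0.62637
  other: TP=188, FN=5+4+5=14 → 188/202 = 0.93069
  complaint: TP=177, FN=47+46+46=139 → 177/316 = 0.56013
  order: TP=182, FN=19+18+25=62 → 182/244 = 0.74590
Macro-recall = mean = (0.62637 + 0.93069 + 0.56013 + 0.74590) / 4 = 0.7158

0.7158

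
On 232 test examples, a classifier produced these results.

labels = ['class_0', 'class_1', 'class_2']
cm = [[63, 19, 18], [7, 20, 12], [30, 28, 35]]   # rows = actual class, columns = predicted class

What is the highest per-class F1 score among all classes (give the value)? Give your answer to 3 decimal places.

0.630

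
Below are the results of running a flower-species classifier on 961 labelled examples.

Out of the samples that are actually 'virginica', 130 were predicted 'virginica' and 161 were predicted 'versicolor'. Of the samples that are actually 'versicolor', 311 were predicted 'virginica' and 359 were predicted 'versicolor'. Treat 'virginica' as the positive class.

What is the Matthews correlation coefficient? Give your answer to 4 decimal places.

MCC = (TP·TN − FP·FN) / √((TP+FP)(TP+FN)(TN+FP)(TN+FN))
Numerator = 130·359 − 311·161 = -3401
Denominator = √(441·291·670·520) = √44710520400 = 211448.6235
MCC = -3401 / 211448.6235 = -0.0161

-0.0161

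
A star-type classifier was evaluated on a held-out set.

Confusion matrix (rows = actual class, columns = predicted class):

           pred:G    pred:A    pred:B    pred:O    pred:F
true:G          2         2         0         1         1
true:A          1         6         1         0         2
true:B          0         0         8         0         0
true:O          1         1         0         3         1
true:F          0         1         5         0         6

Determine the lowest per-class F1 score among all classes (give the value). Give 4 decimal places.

Per-class F1 score (2·TP/(2·TP+FP+FN)):
  G: TP=2, FP=1+0+1+0=2, FN=2+0+1+1=4 → 4/10 = 0.40000
  A: TP=6, FP=2+0+1+1=4, FN=1+1+0+2=4 → 12/20 = 0.60000
  B: TP=8, FP=0+1+0+5=6, FN=0+0+0+0=0 → 16/22 = 0.72727
  O: TP=3, FP=1+0+0+0=1, FN=1+1+0+1=3 → 6/10 = 0.60000
  F: TP=6, FP=1+2+0+1=4, FN=0+1+5+0=6 → 12/22 = 0.54545
Lowest is class 'G' with F1 score = 0.4000.

0.4000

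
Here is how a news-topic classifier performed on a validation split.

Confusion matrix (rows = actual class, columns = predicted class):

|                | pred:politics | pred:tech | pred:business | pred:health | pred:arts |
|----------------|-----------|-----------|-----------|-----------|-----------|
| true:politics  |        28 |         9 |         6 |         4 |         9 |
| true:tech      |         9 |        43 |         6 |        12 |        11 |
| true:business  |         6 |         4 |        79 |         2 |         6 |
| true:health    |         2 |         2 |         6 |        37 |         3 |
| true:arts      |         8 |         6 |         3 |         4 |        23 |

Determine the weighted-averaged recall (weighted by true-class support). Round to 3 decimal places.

Per-class recall (TP/(TP+FN)):
  politics: TP=28, FN=9+6+4+9=28 → 28/56 = 0.5000
  tech: TP=43, FN=9+6+12+11=38 → 43/81 = 0.5309
  business: TP=79, FN=6+4+2+6=18 → 79/97 = 0.8144
  health: TP=37, FN=2+2+6+3=13 → 37/50 = 0.7400
  arts: TP=23, FN=8+6+3+4=21 → 23/44 = 0.5227
Weighted-recall = Σ (supportᵢ/N)·recallᵢ with N=328: (56/328)·0.5000 + (81/328)·0.5309 + (97/328)·0.8144 + (50/328)·0.7400 + (44/328)·0.5227 = 0.640

0.640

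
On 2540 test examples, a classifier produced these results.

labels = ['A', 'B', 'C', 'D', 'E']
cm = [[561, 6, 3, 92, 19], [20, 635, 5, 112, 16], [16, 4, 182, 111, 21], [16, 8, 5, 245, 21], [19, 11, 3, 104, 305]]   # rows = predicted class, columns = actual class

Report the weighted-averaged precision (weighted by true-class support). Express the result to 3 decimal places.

0.779

Per-class precision (TP/(TP+FP)):
  A: TP=561, FP=6+3+92+19=120 → 561/681 = 0.8238
  B: TP=635, FP=20+5+112+16=153 → 635/788 = 0.8058
  C: TP=182, FP=16+4+111+21=152 → 182/334 = 0.5449
  D: TP=245, FP=16+8+5+21=50 → 245/295 = 0.8305
  E: TP=305, FP=19+11+3+104=137 → 305/442 = 0.6900
Weighted-precision = Σ (supportᵢ/N)·precisionᵢ with N=2540: (632/2540)·0.8238 + (664/2540)·0.8058 + (198/2540)·0.5449 + (664/2540)·0.8305 + (382/2540)·0.6900 = 0.779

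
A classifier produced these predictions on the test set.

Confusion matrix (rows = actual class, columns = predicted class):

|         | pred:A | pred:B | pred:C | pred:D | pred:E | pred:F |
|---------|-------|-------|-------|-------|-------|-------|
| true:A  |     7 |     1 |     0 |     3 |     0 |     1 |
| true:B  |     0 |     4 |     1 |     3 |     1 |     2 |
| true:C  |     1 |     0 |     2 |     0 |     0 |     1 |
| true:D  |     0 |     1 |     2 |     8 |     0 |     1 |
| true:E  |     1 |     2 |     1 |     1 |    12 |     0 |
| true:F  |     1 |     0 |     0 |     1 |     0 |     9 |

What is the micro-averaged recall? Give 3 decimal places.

Micro-averaging pools counts across classes: ΣTP=42, ΣFP=25, ΣFN=25.
Micro-recall = TP/(TP+FN) on pooled counts = 0.627 (equals overall accuracy in single-label multiclass).

0.627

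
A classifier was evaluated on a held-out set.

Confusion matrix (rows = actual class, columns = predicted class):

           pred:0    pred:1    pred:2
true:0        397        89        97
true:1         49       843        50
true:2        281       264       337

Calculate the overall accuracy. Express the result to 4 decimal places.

0.6552

Accuracy = trace / total = (397+843+337=1577) / 2407 = 1577/2407 = 0.6552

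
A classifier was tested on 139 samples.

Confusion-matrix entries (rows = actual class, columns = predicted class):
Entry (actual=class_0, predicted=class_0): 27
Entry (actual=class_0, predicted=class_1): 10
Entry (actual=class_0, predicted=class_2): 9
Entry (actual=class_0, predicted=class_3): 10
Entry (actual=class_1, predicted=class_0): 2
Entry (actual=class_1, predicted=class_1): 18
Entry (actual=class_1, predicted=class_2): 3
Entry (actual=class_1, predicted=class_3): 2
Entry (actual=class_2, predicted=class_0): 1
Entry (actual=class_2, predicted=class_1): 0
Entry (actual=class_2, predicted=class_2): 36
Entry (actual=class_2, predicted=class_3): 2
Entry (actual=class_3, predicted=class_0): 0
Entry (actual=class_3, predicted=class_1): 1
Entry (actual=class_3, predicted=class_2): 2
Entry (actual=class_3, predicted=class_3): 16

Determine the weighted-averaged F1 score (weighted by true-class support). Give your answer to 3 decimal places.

0.689

Per-class F1 score (2·TP/(2·TP+FP+FN)):
  class_0: TP=27, FP=2+1+0=3, FN=10+9+10=29 → 54/86 = 0.6279
  class_1: TP=18, FP=10+0+1=11, FN=2+3+2=7 → 36/54 = 0.6667
  class_2: TP=36, FP=9+3+2=14, FN=1+0+2=3 → 72/89 = 0.8090
  class_3: TP=16, FP=10+2+2=14, FN=0+1+2=3 → 32/49 = 0.6531
Weighted-F1 score = Σ (supportᵢ/N)·F1 scoreᵢ with N=139: (56/139)·0.6279 + (25/139)·0.6667 + (39/139)·0.8090 + (19/139)·0.6531 = 0.689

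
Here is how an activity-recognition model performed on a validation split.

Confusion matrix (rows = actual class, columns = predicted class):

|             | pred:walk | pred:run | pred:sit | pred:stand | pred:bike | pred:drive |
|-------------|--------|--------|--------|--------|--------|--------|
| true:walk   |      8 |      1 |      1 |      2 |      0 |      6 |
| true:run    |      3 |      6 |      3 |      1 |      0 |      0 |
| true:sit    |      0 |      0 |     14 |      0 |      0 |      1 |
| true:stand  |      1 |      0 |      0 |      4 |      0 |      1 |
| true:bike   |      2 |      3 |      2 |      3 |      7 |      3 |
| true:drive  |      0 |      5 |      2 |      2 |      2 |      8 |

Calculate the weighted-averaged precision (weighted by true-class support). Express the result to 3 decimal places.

0.556

Per-class precision (TP/(TP+FP)):
  walk: TP=8, FP=3+0+1+2+0=6 → 8/14 = 0.5714
  run: TP=6, FP=1+0+0+3+5=9 → 6/15 = 0.4000
  sit: TP=14, FP=1+3+0+2+2=8 → 14/22 = 0.6364
  stand: TP=4, FP=2+1+0+3+2=8 → 4/12 = 0.3333
  bike: TP=7, FP=0+0+0+0+2=2 → 7/9 = 0.7778
  drive: TP=8, FP=6+0+1+1+3=11 → 8/19 = 0.4211
Weighted-precision = Σ (supportᵢ/N)·precisionᵢ with N=91: (18/91)·0.5714 + (13/91)·0.4000 + (15/91)·0.6364 + (6/91)·0.3333 + (20/91)·0.7778 + (19/91)·0.4211 = 0.556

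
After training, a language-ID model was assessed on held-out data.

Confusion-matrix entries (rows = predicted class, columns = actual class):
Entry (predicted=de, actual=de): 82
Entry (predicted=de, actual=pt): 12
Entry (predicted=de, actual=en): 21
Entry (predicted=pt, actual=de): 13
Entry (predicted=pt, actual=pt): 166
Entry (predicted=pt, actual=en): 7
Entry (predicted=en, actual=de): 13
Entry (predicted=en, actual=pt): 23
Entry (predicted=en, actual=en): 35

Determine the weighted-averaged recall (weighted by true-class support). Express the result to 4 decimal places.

0.7608

Per-class recall (TP/(TP+FN)):
  de: TP=82, FN=13+13=26 → 82/108 = 0.75926
  pt: TP=166, FN=12+23=35 → 166/201 = 0.82587
  en: TP=35, FN=21+7=28 → 35/63 = 0.55556
Weighted-recall = Σ (supportᵢ/N)·recallᵢ with N=372: (108/372)·0.75926 + (201/372)·0.82587 + (63/372)·0.55556 = 0.7608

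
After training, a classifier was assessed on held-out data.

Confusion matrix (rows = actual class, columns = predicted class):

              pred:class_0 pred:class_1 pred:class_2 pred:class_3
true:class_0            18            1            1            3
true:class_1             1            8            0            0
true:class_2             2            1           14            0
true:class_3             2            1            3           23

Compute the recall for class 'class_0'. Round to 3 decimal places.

Treat 'class_0' as positive and all other classes as negative.
recall = TP/(TP+FN).
class_0: TP=18, FN=1+1+3=5 → 18/23 = 0.7826

0.783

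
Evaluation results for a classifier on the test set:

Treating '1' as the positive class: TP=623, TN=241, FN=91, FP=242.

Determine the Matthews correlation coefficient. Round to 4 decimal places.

0.4071

MCC = (TP·TN − FP·FN) / √((TP+FP)(TP+FN)(TN+FP)(TN+FN))
Numerator = 623·241 − 242·91 = 128121
Denominator = √(865·714·483·332) = √99037469160 = 314702.1912
MCC = 128121 / 314702.1912 = 0.4071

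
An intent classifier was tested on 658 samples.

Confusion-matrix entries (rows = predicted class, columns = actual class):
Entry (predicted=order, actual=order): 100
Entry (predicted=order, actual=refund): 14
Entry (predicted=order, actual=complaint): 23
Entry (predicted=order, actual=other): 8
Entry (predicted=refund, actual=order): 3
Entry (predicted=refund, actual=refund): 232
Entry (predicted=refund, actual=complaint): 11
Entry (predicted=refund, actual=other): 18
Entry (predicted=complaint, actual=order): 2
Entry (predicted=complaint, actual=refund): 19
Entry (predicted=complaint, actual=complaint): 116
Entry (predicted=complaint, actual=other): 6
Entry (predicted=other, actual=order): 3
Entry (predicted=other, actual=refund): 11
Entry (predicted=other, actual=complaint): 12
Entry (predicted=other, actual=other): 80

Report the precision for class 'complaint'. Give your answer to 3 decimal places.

0.811

Treat 'complaint' as positive and all other classes as negative.
precision = TP/(TP+FP).
complaint: TP=116, FP=2+19+6=27 → 116/143 = 0.8112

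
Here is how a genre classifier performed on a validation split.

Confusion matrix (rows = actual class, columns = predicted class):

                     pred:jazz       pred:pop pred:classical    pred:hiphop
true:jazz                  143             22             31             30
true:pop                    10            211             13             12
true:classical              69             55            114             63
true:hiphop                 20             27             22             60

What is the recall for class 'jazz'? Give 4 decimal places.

Take TP from the diagonal, FP from the rest of the 'jazz' prediction marginal, FN from the rest of the 'jazz' actual marginal.
recall = TP/(TP+FN).
jazz: TP=143, FN=22+31+30=83 → 143/226 = 0.63274

0.6327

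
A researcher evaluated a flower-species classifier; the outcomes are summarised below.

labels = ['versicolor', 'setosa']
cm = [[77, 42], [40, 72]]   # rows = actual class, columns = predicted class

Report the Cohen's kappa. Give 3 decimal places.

Observed agreement pₒ = trace/N = 149/231 = 0.6450
Expected agreement pₑ = Σ (rowᵢ·colᵢ)/N² = (119·117 + 112·114)/231² = 0.5002
κ = (pₒ − pₑ)/(1 − pₑ) = (0.6450 − 0.5002)/(1 − 0.5002) = 0.290

0.290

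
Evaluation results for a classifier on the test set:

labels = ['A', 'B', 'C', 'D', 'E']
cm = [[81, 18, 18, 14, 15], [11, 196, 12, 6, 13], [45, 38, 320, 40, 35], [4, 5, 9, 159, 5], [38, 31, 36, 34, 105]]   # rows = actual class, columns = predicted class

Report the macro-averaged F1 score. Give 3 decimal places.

Per-class F1 score (2·TP/(2·TP+FP+FN)):
  A: TP=81, FP=11+45+4+38=98, FN=18+18+14+15=65 → 162/325 = 0.4985
  B: TP=196, FP=18+38+5+31=92, FN=11+12+6+13=42 → 392/526 = 0.7452
  C: TP=320, FP=18+12+9+36=75, FN=45+38+40+35=158 → 640/873 = 0.7331
  D: TP=159, FP=14+6+40+34=94, FN=4+5+9+5=23 → 318/435 = 0.7310
  E: TP=105, FP=15+13+35+5=68, FN=38+31+36+34=139 → 210/417 = 0.5036
Macro-F1 score = mean = (0.4985 + 0.7452 + 0.7331 + 0.7310 + 0.5036) / 5 = 0.642

0.642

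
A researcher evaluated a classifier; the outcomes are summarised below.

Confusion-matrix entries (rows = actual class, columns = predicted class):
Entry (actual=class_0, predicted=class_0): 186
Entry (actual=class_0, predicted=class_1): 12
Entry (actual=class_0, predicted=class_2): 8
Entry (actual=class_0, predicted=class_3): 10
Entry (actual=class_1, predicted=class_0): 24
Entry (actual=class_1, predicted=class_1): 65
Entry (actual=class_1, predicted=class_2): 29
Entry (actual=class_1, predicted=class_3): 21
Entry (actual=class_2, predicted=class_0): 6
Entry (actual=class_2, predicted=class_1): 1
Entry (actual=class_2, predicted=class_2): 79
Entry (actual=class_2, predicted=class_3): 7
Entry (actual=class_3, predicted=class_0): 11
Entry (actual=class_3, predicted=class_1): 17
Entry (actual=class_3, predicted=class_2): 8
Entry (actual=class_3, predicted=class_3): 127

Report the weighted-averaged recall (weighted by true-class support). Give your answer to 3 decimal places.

Per-class recall (TP/(TP+FN)):
  class_0: TP=186, FN=12+8+10=30 → 186/216 = 0.8611
  class_1: TP=65, FN=24+29+21=74 → 65/139 = 0.4676
  class_2: TP=79, FN=6+1+7=14 → 79/93 = 0.8495
  class_3: TP=127, FN=11+17+8=36 → 127/163 = 0.7791
Weighted-recall = Σ (supportᵢ/N)·recallᵢ with N=611: (216/611)·0.8611 + (139/611)·0.4676 + (93/611)·0.8495 + (163/611)·0.7791 = 0.748

0.748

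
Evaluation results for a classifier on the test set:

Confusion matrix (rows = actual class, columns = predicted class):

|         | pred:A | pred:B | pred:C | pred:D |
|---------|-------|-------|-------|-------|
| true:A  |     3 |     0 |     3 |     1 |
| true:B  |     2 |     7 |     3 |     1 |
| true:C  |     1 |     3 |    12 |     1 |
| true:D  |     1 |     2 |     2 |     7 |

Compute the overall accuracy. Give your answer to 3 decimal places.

0.592

Accuracy = trace / total = (3+7+12+7=29) / 49 = 29/49 = 0.592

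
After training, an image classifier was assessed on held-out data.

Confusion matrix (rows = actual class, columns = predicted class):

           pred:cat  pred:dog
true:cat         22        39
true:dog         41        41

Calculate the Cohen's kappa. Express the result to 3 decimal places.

-0.139

Observed agreement pₒ = trace/N = 63/143 = 0.4406
Expected agreement pₑ = Σ (rowᵢ·colᵢ)/N² = (61·63 + 82·80)/143² = 0.5087
κ = (pₒ − pₑ)/(1 − pₑ) = (0.4406 − 0.5087)/(1 − 0.5087) = -0.139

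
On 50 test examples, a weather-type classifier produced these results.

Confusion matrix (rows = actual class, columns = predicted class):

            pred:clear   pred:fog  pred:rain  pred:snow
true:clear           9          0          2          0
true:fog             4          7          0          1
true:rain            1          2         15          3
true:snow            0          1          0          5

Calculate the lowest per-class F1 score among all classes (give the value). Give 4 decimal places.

0.6364

Per-class F1 score (2·TP/(2·TP+FP+FN)):
  clear: TP=9, FP=4+1+0=5, FN=0+2+0=2 → 18/25 = 0.72000
  fog: TP=7, FP=0+2+1=3, FN=4+0+1=5 → 14/22 = 0.63636
  rain: TP=15, FP=2+0+0=2, FN=1+2+3=6 → 30/38 = 0.78947
  snow: TP=5, FP=0+1+3=4, FN=0+1+0=1 → 10/15 = 0.66667
Lowest is class 'fog' with F1 score = 0.6364.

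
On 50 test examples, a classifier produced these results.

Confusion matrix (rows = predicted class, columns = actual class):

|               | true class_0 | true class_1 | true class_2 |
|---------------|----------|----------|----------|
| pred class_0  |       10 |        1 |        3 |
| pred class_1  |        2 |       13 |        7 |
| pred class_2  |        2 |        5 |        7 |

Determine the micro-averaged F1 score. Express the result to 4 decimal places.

0.6000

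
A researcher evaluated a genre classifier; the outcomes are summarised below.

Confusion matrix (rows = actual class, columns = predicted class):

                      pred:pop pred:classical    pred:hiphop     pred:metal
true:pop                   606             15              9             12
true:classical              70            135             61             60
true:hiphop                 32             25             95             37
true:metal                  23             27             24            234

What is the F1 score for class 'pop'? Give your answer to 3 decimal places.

F1 score = 2·TP/(2·TP+FP+FN).
pop: TP=606, FP=70+32+23=125, FN=15+9+12=36 → 1212/1373 = 0.8827

0.883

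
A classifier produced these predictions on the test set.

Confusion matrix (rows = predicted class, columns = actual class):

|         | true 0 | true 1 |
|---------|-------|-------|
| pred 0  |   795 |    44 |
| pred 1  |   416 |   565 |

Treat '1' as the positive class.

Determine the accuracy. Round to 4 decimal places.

Accuracy = (TP+TN)/N = (565+795)/1820 = 0.7473

0.7473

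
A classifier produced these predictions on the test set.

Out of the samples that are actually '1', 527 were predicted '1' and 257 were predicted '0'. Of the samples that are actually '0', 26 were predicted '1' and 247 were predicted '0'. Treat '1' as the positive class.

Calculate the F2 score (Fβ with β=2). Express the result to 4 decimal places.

Fβ = (1+β²)·TP / ((1+β²)·TP + β²·FN + FP), with β²=4
= 5·527 / (5·527 + 4·257 + 26) = 0.7143

0.7143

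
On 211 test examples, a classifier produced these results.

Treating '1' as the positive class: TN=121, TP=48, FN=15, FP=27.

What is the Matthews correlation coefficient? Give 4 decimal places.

MCC = (TP·TN − FP·FN) / √((TP+FP)(TP+FN)(TN+FP)(TN+FN))
Numerator = 48·121 − 27·15 = 5403
Denominator = √(75·63·148·136) = √95104800 = 9752.1690
MCC = 5403 / 9752.1690 = 0.5540

0.5540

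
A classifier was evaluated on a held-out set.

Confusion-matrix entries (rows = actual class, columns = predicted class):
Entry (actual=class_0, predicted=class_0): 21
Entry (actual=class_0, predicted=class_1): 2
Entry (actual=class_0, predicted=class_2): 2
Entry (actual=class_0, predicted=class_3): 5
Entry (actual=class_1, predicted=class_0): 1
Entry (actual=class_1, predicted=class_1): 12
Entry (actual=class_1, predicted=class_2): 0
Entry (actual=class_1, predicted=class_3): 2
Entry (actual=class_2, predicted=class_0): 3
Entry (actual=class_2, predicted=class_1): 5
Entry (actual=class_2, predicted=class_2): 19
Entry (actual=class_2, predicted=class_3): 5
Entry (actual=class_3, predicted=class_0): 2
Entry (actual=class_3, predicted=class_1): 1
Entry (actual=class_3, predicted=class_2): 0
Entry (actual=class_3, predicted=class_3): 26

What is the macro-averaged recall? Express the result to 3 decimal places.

0.748

Per-class recall (TP/(TP+FN)):
  class_0: TP=21, FN=2+2+5=9 → 21/30 = 0.7000
  class_1: TP=12, FN=1+0+2=3 → 12/15 = 0.8000
  class_2: TP=19, FN=3+5+5=13 → 19/32 = 0.5938
  class_3: TP=26, FN=2+1+0=3 → 26/29 = 0.8966
Macro-recall = mean = (0.7000 + 0.8000 + 0.5938 + 0.8966) / 4 = 0.748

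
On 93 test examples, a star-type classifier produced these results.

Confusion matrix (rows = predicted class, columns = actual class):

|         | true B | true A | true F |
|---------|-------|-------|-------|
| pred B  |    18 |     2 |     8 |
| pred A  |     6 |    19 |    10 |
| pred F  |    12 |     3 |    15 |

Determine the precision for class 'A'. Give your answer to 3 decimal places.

Treat 'A' as positive and all other classes as negative.
precision = TP/(TP+FP).
A: TP=19, FP=6+10=16 → 19/35 = 0.5429

0.543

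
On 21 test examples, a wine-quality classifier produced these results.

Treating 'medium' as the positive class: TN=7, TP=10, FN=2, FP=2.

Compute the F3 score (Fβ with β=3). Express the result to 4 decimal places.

Fβ = (1+β²)·TP / ((1+β²)·TP + β²·FN + FP), with β²=9
= 10·10 / (10·10 + 9·2 + 2) = 0.8333

0.8333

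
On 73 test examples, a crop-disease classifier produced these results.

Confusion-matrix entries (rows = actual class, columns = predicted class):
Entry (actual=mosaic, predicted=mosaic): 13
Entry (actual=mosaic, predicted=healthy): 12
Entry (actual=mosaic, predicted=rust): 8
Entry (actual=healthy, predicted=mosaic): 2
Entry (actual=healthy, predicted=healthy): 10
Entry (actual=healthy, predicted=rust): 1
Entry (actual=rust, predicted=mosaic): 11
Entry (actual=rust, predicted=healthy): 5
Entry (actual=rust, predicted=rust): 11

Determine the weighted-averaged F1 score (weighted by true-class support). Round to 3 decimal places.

Per-class F1 score (2·TP/(2·TP+FP+FN)):
  mosaic: TP=13, FP=2+11=13, FN=12+8=20 → 26/59 = 0.4407
  healthy: TP=10, FP=12+5=17, FN=2+1=3 → 20/40 = 0.5000
  rust: TP=11, FP=8+1=9, FN=11+5=16 → 22/47 = 0.4681
Weighted-F1 score = Σ (supportᵢ/N)·F1 scoreᵢ with N=73: (33/73)·0.4407 + (13/73)·0.5000 + (27/73)·0.4681 = 0.461

0.461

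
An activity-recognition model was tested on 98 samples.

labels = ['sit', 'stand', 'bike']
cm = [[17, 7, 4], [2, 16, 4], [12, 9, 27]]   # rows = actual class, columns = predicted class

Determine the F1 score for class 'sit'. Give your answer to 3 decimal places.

0.576

Take TP from the diagonal, FP from the rest of the 'sit' prediction marginal, FN from the rest of the 'sit' actual marginal.
F1 score = 2·TP/(2·TP+FP+FN).
sit: TP=17, FP=2+12=14, FN=7+4=11 → 34/59 = 0.5763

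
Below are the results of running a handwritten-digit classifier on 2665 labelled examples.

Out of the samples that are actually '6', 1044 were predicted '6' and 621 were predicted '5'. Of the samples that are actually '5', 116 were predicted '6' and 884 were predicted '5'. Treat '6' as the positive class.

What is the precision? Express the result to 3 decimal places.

Precision = TP/(TP+FP) = 1044/(1044+116) = 1044/1160 = 0.900

0.900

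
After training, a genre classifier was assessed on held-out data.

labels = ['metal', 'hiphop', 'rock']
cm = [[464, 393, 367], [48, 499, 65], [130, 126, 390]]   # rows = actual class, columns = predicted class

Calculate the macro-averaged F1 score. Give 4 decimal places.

Per-class F1 score (2·TP/(2·TP+FP+FN)):
  metal: TP=464, FP=48+130=178, FN=393+367=760 → 928/1866 = 0.49732
  hiphop: TP=499, FP=393+126=519, FN=48+65=113 → 998/1630 = 0.61227
  rock: TP=390, FP=367+65=432, FN=130+126=256 → 780/1468 = 0.53134
Macro-F1 score = mean = (0.49732 + 0.61227 + 0.53134) / 3 = 0.5470

0.5470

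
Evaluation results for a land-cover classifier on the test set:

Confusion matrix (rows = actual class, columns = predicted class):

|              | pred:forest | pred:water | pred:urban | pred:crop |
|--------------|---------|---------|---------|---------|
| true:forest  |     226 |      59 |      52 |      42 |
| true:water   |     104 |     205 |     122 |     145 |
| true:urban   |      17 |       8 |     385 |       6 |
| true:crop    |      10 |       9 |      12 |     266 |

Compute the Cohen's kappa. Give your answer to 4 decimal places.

0.5370

Observed agreement pₒ = trace/N = 1082/1668 = 0.64868
Expected agreement pₑ = Σ (rowᵢ·colᵢ)/N² = (379·357 + 576·281 + 416·571 + 297·459)/1668² = 0.24118
κ = (pₒ − pₑ)/(1 − pₑ) = (0.64868 − 0.24118)/(1 − 0.24118) = 0.5370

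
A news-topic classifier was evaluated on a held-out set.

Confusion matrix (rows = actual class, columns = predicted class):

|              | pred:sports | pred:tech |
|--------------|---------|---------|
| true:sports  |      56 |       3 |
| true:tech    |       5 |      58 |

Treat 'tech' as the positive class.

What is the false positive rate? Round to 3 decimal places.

FPR = FP/(FP+TN) = 3/(3+56) = 0.051

0.051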